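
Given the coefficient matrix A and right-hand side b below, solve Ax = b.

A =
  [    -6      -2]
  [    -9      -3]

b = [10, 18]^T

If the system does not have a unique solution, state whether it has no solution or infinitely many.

no solution

Row-reduce:
R1 ← R1 / (-6).
R2 ← R2 + 9·R1.
Row 2 reduces to 0 = 3, a contradiction. The system is inconsistent.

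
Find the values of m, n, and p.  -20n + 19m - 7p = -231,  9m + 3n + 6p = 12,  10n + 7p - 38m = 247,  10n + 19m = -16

m = -4, n = 6, p = 5

Row-reduce the augmented matrix:
R1 ← R1 / (19).
R2 ← R2 − 9·R1.
R3 ← R3 + 38·R1.
R4 ← R4 − 19·R1.
R2 ← R2 / (237/19).
R1 ← R1 + 20/19·R2.
R3 ← R3 + 30·R2.
R4 ← R4 − 30·R2.
R3 ← R3 / (1217/79).
R1 ← R1 − 33/79·R3.
R2 ← R2 − 59/79·R3.
R4 ← R4 + 1217/79·R3.
R4 reduces to 0 = 0, so the extra equation is consistent.
Reading off the reduced rows gives m = -4, n = 6, p = 5.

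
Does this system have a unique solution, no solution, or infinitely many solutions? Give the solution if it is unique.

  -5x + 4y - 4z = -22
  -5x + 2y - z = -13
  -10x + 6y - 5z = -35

infinitely many solutions

Row-reduce:
R1 ← R1 / (-5).
R2 ← R2 + 5·R1.
R3 ← R3 + 10·R1.
R2 ← R2 / (-2).
R1 ← R1 + 4/5·R2.
R3 ← R3 + 2·R2.
Rank is 2 with 3 unknowns, leaving z free.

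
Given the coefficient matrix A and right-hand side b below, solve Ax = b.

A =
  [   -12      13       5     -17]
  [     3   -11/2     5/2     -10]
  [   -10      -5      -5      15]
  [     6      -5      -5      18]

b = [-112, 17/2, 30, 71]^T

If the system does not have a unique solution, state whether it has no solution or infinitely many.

Row-reduce:
R1 ← R1 / (-12).
R2 ← R2 − 3·R1.
R3 ← R3 + 10·R1.
R4 ← R4 − 6·R1.
R2 ← R2 / (-9/4).
R1 ← R1 + 13/12·R2.
R3 ← R3 + 95/6·R2.
R4 ← R4 − 3/2·R2.
R3 ← R3 / (-320/9).
R1 ← R1 + 20/9·R3.
R2 ← R2 + 5/3·R3.
Row 4 reduces to 0 = 2, a contradiction. The system is inconsistent.

no solution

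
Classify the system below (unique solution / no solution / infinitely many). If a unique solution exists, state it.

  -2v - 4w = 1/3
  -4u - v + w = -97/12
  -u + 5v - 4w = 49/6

u = 3/2, v = 4/3, w = -3/4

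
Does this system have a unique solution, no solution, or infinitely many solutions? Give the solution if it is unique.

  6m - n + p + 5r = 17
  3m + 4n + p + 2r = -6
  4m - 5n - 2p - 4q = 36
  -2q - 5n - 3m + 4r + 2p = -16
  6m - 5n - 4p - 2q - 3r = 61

Row-reduce the augmented matrix:
R1 ← R1 / (6).
R2 ← R2 − 3·R1.
R3 ← R3 − 4·R1.
R4 ← R4 + 3·R1.
R5 ← R5 − 6·R1.
R2 ← R2 / (9/2).
R1 ← R1 + 1/6·R2.
R3 ← R3 + 13/3·R2.
R4 ← R4 + 11/2·R2.
R5 ← R5 + 4·R2.
R3 ← R3 / (-59/27).
R1 ← R1 − 5/27·R3.
R2 ← R2 − 1/9·R3.
R4 ← R4 − 28/9·R3.
R5 ← R5 + 41/9·R3.
R4 ← R4 / (-454/59).
R1 ← R1 + 20/59·R4.
R2 ← R2 + 12/59·R4.
R3 ← R3 − 108/59·R4.
R5 ← R5 − 374/59·R4.
R5 ← R5 / (-26/227).
R1 ← R1 − 107/227·R5.
R2 ← R2 + 72/227·R5.
R3 ← R3 − 421/227·R5.
R4 ← R4 + 27/454·R5.
Reading off the reduced rows gives m = 6, n = -4, p = 2, q = 1, r = -5.

m = 6, n = -4, p = 2, q = 1, r = -5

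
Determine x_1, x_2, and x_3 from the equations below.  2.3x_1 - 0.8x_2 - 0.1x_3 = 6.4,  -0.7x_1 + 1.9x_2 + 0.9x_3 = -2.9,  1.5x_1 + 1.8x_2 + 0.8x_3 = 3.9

Row-reduce the augmented matrix:
R1 ← R1 / (23/10).
R2 ← R2 + 7/10·R1.
R3 ← R3 − 3/2·R1.
R2 ← R2 / (381/230).
R1 ← R1 + 8/23·R2.
R3 ← R3 − 267/115·R2.
R3 ← R3 / (-449/1270).
R1 ← R1 − 53/381·R3.
R2 ← R2 − 200/381·R3.
Reading off the reduced rows gives x_1 = 3, x_2 = 1, x_3 = -3.

x_1 = 3, x_2 = 1, x_3 = -3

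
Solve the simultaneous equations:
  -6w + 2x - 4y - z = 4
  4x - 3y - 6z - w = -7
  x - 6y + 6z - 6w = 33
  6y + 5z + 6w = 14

x = 3, y = -2, z = 4, w = 1

Row-reduce the augmented matrix:
R1 ← R1 / (2).
R2 ← R2 − 4·R1.
R3 ← R3 − 1·R1.
R2 ← R2 / (5).
R1 ← R1 + 2·R2.
R3 ← R3 + 4·R2.
R4 ← R4 − 6·R2.
R3 ← R3 / (33/10).
R1 ← R1 + 21/10·R3.
R2 ← R2 + 4/5·R3.
R4 ← R4 − 49/5·R3.
R4 ← R4 / (-806/33).
R1 ← R1 − 56/11·R4.
R2 ← R2 − 119/33·R4.
R3 ← R3 − 58/33·R4.
Reading off the reduced rows gives x = 3, y = -2, z = 4, w = 1.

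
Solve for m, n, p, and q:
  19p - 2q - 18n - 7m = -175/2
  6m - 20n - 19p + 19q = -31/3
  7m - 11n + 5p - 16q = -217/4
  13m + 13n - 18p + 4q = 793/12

Row-reduce the augmented matrix:
R1 ← R1 / (-7).
R2 ← R2 − 6·R1.
R3 ← R3 − 7·R1.
R4 ← R4 − 13·R1.
R2 ← R2 / (-248/7).
R1 ← R1 − 18/7·R2.
R3 ← R3 + 29·R2.
R4 ← R4 + 143/7·R2.
R3 ← R3 / (6503/248).
R1 ← R1 + 361/124·R3.
R2 ← R2 − 19/248·R3.
R4 ← R4 − 4675/248·R3.
R4 ← R4 / (12477/929).
R1 ← R1 + 1885/929·R4.
R2 ← R2 + 366/929·R4.
R3 ← R3 + 1139/929·R4.
Reading off the reduced rows gives m = -1, n = 11/4, p = -7/3, q = 1/3.

m = -1, n = 11/4, p = -7/3, q = 1/3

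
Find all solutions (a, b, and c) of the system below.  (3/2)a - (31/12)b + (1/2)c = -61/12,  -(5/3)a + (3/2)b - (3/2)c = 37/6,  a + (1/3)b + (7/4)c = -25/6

Row-reduce:
R1 ← R1 / (3/2).
R2 ← R2 + 5/3·R1.
R3 ← R3 − 1·R1.
R2 ← R2 / (-37/27).
R1 ← R1 + 31/18·R2.
R3 ← R3 − 37/18·R2.
Rank is 2 with 3 unknowns, leaving c free.

infinitely many solutions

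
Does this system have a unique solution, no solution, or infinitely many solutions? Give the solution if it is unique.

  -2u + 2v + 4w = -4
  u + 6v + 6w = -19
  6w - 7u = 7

Row-reduce:
R1 ← R1 / (-2).
R2 ← R2 − 1·R1.
R3 ← R3 + 7·R1.
R2 ← R2 / (7).
R1 ← R1 + 1·R2.
R3 ← R3 + 7·R2.
Rank is 2 with 3 unknowns, leaving w free.

infinitely many solutions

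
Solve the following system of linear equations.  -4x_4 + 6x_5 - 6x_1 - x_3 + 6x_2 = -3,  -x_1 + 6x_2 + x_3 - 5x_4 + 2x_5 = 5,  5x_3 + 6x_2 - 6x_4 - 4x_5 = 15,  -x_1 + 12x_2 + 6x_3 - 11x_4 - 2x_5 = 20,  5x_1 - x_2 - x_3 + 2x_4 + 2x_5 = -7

Row-reduce:
R1 ← R1 / (-6).
R2 ← R2 + 1·R1.
R4 ← R4 + 1·R1.
R5 ← R5 − 5·R1.
R2 ← R2 / (5).
R1 ← R1 + 1·R2.
R3 ← R3 − 6·R2.
R4 ← R4 − 11·R2.
R5 ← R5 − 4·R2.
R3 ← R3 / (18/5).
R1 ← R1 − 2/5·R3.
R2 ← R2 − 7/30·R3.
R4 ← R4 − 18/5·R3.
R5 ← R5 + 83/30·R3.
Swap R4 and R5.
R4 ← R4 / (41/27).
R1 ← R1 + 1/9·R4.
R2 ← R2 + 22/27·R4.
R3 ← R3 + 2/9·R4.
Rank is 4 with 5 unknowns, leaving x_5 free.

infinitely many solutions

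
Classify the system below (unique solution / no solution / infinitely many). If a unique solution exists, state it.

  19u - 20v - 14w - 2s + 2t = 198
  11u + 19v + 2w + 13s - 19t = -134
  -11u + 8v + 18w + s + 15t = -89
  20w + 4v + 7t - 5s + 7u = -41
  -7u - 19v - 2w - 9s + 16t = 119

Row-reduce the augmented matrix:
R1 ← R1 / (19).
R2 ← R2 − 11·R1.
R3 ← R3 + 11·R1.
R4 ← R4 − 7·R1.
R5 ← R5 + 7·R1.
R2 ← R2 / (581/19).
R1 ← R1 + 20/19·R2.
R3 ← R3 + 68/19·R2.
R4 ← R4 − 216/19·R2.
R5 ← R5 + 501/19·R2.
R3 ← R3 / (6436/581).
R1 ← R1 + 226/581·R3.
R2 ← R2 − 192/581·R3.
R4 ← R4 − 12434/581·R3.
R5 ← R5 − 904/581·R3.
R4 ← R4 / (-39977/3218).
R1 ← R1 − 1399/3218·R4.
R2 ← R2 − 673/1609·R4.
R3 ← R3 − 871/6436·R4.
R5 ← R5 − 3638/1609·R4.
R5 ← R5 / (-197151/39977).
R1 ← R1 + 22210/39977·R5.
R2 ← R2 + 60174/39977·R5.
R3 ← R3 − 44179/39977·R5.
R4 ← R4 − 41515/39977·R5.
Reading off the reduced rows gives u = 4, v = -1, w = -6, s = -4, t = 5.

u = 4, v = -1, w = -6, s = -4, t = 5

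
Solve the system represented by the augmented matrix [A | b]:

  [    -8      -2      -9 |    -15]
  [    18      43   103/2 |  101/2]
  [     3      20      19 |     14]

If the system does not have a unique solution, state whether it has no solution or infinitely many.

infinitely many solutions

Row-reduce:
R1 ← R1 / (-8).
R2 ← R2 − 18·R1.
R3 ← R3 − 3·R1.
R2 ← R2 / (77/2).
R1 ← R1 − 1/4·R2.
R3 ← R3 − 77/4·R2.
Rank is 2 with 3 unknowns, leaving x_3 free.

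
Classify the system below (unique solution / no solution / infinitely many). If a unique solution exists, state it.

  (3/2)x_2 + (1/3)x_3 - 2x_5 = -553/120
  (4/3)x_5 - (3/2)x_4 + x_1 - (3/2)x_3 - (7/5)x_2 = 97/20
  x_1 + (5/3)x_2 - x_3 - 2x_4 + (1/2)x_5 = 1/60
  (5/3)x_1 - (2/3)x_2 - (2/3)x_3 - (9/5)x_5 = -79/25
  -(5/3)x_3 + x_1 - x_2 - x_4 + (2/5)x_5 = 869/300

x_1 = -3/2, x_2 = -5/4, x_3 = -1, x_4 = -1, x_5 = 6/5

Row-reduce the augmented matrix:
Swap R1 and R2.
R3 ← R3 − 1·R1.
R4 ← R4 − 5/3·R1.
R5 ← R5 − 1·R1.
R2 ← R2 / (3/2).
R1 ← R1 + 7/5·R2.
R3 ← R3 − 46/15·R2.
R4 ← R4 − 5/3·R2.
R5 ← R5 − 2/5·R2.
R3 ← R3 / (-49/270).
R1 ← R1 + 107/90·R3.
R2 ← R2 − 2/9·R3.
R4 ← R4 − 79/54·R3.
R5 ← R5 + 23/90·R3.
R4 ← R4 / (-75/49).
R1 ← R1 − 87/49·R4.
R2 ← R2 + 30/49·R4.
R3 ← R3 − 135/49·R4.
R5 ← R5 − 59/49·R4.
R5 ← R5 / (48076/3375).
R1 ← R1 − 7306/1125·R5.
R2 ← R2 + 1603/225·R5.
R3 ← R3 − 1303/50·R5.
R4 ← R4 + 107797/6750·R5.
Reading off the reduced rows gives x_1 = -3/2, x_2 = -5/4, x_3 = -1, x_4 = -1, x_5 = 6/5.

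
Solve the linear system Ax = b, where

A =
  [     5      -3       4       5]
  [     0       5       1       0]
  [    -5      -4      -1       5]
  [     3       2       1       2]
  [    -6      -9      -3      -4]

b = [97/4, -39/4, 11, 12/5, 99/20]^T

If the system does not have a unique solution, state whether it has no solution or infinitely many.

x_1 = 4/5, x_2 = -9/4, x_3 = 3/2, x_4 = 3/2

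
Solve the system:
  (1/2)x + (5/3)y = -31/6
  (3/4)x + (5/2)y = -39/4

no solution

Row-reduce:
R1 ← R1 / (1/2).
R2 ← R2 − 3/4·R1.
Row 2 reduces to 0 = -2, a contradiction. The system is inconsistent.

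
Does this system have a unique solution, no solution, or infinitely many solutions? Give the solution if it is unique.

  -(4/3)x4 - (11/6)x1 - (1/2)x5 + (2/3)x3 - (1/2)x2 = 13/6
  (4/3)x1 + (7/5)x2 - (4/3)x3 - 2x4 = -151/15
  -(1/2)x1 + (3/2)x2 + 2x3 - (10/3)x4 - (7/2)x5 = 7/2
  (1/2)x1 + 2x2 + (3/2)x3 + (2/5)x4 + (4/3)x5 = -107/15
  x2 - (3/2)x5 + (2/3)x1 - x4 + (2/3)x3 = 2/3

Row-reduce:
R1 ← R1 / (-11/6).
R2 ← R2 − 4/3·R1.
R3 ← R3 + 1/2·R1.
R4 ← R4 − 1/2·R1.
R5 ← R5 − 2/3·R1.
R2 ← R2 / (57/55).
R1 ← R1 − 3/11·R2.
R3 ← R3 − 18/11·R2.
R4 ← R4 − 41/22·R2.
R5 ← R5 − 9/11·R2.
R3 ← R3 / (60/19).
R1 ← R1 + 8/57·R3.
R2 ← R2 + 140/171·R3.
R4 ← R4 − 1097/342·R3.
R5 ← R5 − 30/19·R3.
R4 ← R4 / (5881/1620).
R1 ← R1 − 214/135·R4.
R2 ← R2 + 196/81·R4.
R3 ← R3 − 49/90·R4.
Rank is 4 with 5 unknowns, leaving x5 free.

infinitely many solutions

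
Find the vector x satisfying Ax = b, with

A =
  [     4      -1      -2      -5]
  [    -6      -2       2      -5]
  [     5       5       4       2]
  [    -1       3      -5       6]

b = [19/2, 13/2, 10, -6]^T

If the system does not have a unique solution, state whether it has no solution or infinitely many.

x_1 = 0, x_2 = 3, x_3 = 0, x_4 = -5/2

Row-reduce the augmented matrix:
R1 ← R1 / (4).
R2 ← R2 + 6·R1.
R3 ← R3 − 5·R1.
R4 ← R4 + 1·R1.
R2 ← R2 / (-7/2).
R1 ← R1 + 1/4·R2.
R3 ← R3 − 25/4·R2.
R4 ← R4 − 11/4·R2.
R3 ← R3 / (33/7).
R1 ← R1 + 3/7·R3.
R2 ← R2 − 2/7·R3.
R4 ← R4 + 44/7·R3.
R4 ← R4 / (-143/6).
R1 ← R1 + 18/11·R4.
R2 ← R2 − 146/33·R4.
R3 ← R3 + 197/66·R4.
Reading off the reduced rows gives x_1 = 0, x_2 = 3, x_3 = 0, x_4 = -5/2.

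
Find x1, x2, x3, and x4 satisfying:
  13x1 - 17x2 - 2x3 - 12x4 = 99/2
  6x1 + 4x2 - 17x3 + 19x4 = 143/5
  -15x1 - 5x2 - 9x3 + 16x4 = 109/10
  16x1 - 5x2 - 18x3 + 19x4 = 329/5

x1 = 3/2, x2 = -12/5, x3 = -3/5, x4 = 1

Row-reduce the augmented matrix:
R1 ← R1 / (13).
R2 ← R2 − 6·R1.
R3 ← R3 + 15·R1.
R4 ← R4 − 16·R1.
R2 ← R2 / (154/13).
R1 ← R1 + 17/13·R2.
R3 ← R3 + 320/13·R2.
R4 ← R4 − 207/13·R2.
R3 ← R3 / (-313/7).
R1 ← R1 + 27/14·R3.
R2 ← R2 + 19/14·R3.
R4 ← R4 − 85/14·R3.
R4 ← R4 / (5009/626).
R1 ← R1 + 317/626·R4.
R2 ← R2 − 287/626·R4.
R3 ← R3 + 372/313·R4.
Reading off the reduced rows gives x1 = 3/2, x2 = -12/5, x3 = -3/5, x4 = 1.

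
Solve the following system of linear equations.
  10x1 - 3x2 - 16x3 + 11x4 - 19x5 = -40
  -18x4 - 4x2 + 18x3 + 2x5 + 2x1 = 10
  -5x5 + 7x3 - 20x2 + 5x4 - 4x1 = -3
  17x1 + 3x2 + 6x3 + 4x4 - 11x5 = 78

infinitely many solutions

Row-reduce:
R1 ← R1 / (10).
R2 ← R2 − 2·R1.
R3 ← R3 + 4·R1.
R4 ← R4 − 17·R1.
R2 ← R2 / (-17/5).
R1 ← R1 + 3/10·R2.
R3 ← R3 + 106/5·R2.
R4 ← R4 − 81/10·R2.
R3 ← R3 / (-2237/17).
R1 ← R1 + 59/17·R3.
R2 ← R2 + 106/17·R3.
R4 ← R4 − 1423/17·R3.
R4 ← R4 / (52071/2237).
R1 ← R1 + 1538/2237·R4.
R2 ← R2 + 1057/2237·R4.
R3 ← R3 + 2301/2237·R4.
Rank is 4 with 5 unknowns, leaving x5 free.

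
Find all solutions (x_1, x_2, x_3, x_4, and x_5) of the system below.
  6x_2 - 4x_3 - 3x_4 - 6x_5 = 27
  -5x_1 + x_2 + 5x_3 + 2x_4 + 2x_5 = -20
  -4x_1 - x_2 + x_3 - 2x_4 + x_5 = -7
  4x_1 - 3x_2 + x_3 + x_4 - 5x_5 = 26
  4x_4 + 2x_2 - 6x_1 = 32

x_1 = -3, x_2 = -3, x_3 = -6, x_4 = 5, x_5 = -6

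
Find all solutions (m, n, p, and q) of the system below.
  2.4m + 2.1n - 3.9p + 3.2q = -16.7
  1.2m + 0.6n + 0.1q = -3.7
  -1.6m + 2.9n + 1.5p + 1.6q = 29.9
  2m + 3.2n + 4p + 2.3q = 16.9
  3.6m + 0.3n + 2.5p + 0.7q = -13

Row-reduce the augmented matrix:
R1 ← R1 / (12/5).
R2 ← R2 − 6/5·R1.
R3 ← R3 + 8/5·R1.
R4 ← R4 − 2·R1.
R5 ← R5 − 18/5·R1.
R2 ← R2 / (-9/20).
R1 ← R1 − 7/8·R2.
R3 ← R3 − 43/10·R2.
R4 ← R4 − 29/20·R2.
R5 ← R5 + 57/20·R2.
R3 ← R3 / (263/15).
R1 ← R1 − 13/6·R3.
R2 ← R2 + 13/3·R3.
R4 ← R4 − 203/15·R3.
R5 ← R5 + 4·R3.
R4 ← R4 / (3921/1315).
R1 ← R1 + 863/3156·R4.
R2 ← R2 − 563/789·R4.
R3 ← R3 + 159/263·R4.
R5 ← R5 − 3921/1315·R4.
R5 reduces to 0 = 0, so the extra equation is consistent.
Reading off the reduced rows gives m = -6, n = 6, p = 3, q = -1.

m = -6, n = 6, p = 3, q = -1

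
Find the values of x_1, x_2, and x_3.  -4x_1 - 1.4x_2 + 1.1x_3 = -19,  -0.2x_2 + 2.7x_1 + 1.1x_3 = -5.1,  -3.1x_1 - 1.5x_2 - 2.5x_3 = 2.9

x_1 = 1, x_2 = 6, x_3 = -6

Row-reduce the augmented matrix:
R1 ← R1 / (-4).
R2 ← R2 − 27/10·R1.
R3 ← R3 + 31/10·R1.
R2 ← R2 / (-229/200).
R1 ← R1 − 7/20·R2.
R3 ← R3 + 83/200·R2.
R3 ← R3 / (-18413/4580).
R1 ← R1 − 66/229·R3.
R2 ← R2 + 737/458·R3.
Reading off the reduced rows gives x_1 = 1, x_2 = 6, x_3 = -6.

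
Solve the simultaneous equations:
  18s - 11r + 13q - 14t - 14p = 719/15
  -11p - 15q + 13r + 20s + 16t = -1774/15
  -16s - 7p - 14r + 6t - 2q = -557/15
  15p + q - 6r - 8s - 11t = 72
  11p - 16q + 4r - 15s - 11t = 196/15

p = 7/3, q = 14/5, r = -1/5, s = 0, t = -3

Row-reduce the augmented matrix:
R1 ← R1 / (-14).
R2 ← R2 + 11·R1.
R3 ← R3 + 7·R1.
R4 ← R4 − 15·R1.
R5 ← R5 − 11·R1.
R2 ← R2 / (-353/14).
R1 ← R1 + 13/14·R2.
R3 ← R3 + 17/2·R2.
R4 ← R4 − 209/14·R2.
R5 ← R5 + 81/14·R2.
R3 ← R3 / (-5576/353).
R1 ← R1 + 4/353·R3.
R2 ← R2 + 303/353·R3.
R4 ← R4 + 1755/353·R3.
R5 ← R5 + 3392/353·R3.
R4 ← R4 / (64803/2788).
R1 ← R1 + 1033/697·R4.
R2 ← R2 − 3439/2788·R4.
R3 ← R3 − 4761/2788·R4.
R5 ← R5 − 9903/697·R4.
R5 ← R5 / (-511845/21601).
R1 ← R1 + 46262/64803·R5.
R2 ← R2 + 44461/64803·R5.
R3 ← R3 − 12509/21601·R5.
R4 ← R4 + 31340/64803·R5.
Reading off the reduced rows gives p = 7/3, q = 14/5, r = -1/5, s = 0, t = -3.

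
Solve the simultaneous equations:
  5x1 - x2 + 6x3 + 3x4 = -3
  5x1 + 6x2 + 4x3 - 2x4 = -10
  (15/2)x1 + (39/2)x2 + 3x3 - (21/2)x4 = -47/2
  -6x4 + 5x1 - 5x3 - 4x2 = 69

no solution

Row-reduce:
R1 ← R1 / (5).
R2 ← R2 − 5·R1.
R3 ← R3 − 15/2·R1.
R4 ← R4 − 5·R1.
R2 ← R2 / (7).
R1 ← R1 + 1/5·R2.
R3 ← R3 − 21·R2.
R4 ← R4 + 3·R2.
Swap R3 and R4.
R3 ← R3 / (-83/7).
R1 ← R1 − 8/7·R3.
R2 ← R2 + 2/7·R3.
Row 4 reduces to 0 = 2, a contradiction. The system is inconsistent.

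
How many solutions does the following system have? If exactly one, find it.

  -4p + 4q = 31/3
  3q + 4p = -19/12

Row-reduce the augmented matrix:
R1 ← R1 / (-4).
R2 ← R2 − 4·R1.
R2 ← R2 / (7).
R1 ← R1 + 1·R2.
Reading off the reduced rows gives p = -4/3, q = 5/4.

p = -4/3, q = 5/4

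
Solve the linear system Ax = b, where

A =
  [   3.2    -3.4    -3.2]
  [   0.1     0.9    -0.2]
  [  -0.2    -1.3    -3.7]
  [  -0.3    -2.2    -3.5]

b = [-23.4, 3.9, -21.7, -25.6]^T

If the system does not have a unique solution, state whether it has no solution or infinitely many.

x_1 = 2, x_2 = 5, x_3 = 4

Row-reduce the augmented matrix:
R1 ← R1 / (16/5).
R2 ← R2 − 1/10·R1.
R3 ← R3 + 1/5·R1.
R4 ← R4 + 3/10·R1.
R2 ← R2 / (161/160).
R1 ← R1 + 17/16·R2.
R3 ← R3 + 121/80·R2.
R4 ← R4 + 403/160·R2.
R3 ← R3 / (-6521/1610).
R1 ← R1 + 178/161·R3.
R2 ← R2 + 16/161·R3.
R4 ← R4 + 6521/1610·R3.
R4 reduces to 0 = 0, so the extra equation is consistent.
Reading off the reduced rows gives x_1 = 2, x_2 = 5, x_3 = 4.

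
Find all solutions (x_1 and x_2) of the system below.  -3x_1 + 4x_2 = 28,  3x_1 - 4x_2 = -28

Row-reduce:
R1 ← R1 / (-3).
R2 ← R2 − 3·R1.
Rank is 1 with 2 unknowns, leaving x_2 free.

infinitely many solutions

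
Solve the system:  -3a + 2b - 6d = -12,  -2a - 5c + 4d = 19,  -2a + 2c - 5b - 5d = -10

infinitely many solutions

Row-reduce:
R1 ← R1 / (-3).
R2 ← R2 + 2·R1.
R3 ← R3 + 2·R1.
R2 ← R2 / (-4/3).
R1 ← R1 + 2/3·R2.
R3 ← R3 + 19/3·R2.
R3 ← R3 / (103/4).
R1 ← R1 − 5/2·R3.
R2 ← R2 − 15/4·R3.
Rank is 3 with 4 unknowns, leaving d free.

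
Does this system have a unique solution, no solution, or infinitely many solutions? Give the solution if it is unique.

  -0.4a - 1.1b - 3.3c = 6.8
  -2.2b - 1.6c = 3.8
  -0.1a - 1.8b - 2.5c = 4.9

a = -6, b = -1, c = -1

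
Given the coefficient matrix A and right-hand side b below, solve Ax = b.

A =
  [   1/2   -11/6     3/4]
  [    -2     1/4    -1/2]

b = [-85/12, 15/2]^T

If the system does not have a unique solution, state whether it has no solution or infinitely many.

Row-reduce:
R1 ← R1 / (1/2).
R2 ← R2 + 2·R1.
R2 ← R2 / (-85/12).
R1 ← R1 + 11/3·R2.
Rank is 2 with 3 unknowns, leaving x_3 free.

infinitely many solutions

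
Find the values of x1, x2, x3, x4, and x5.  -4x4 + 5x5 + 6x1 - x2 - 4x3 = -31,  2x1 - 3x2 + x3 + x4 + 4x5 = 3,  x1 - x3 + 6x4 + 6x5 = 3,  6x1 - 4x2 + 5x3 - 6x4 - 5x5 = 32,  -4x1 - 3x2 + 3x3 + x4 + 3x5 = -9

Row-reduce the augmented matrix:
R1 ← R1 / (6).
R2 ← R2 − 2·R1.
R3 ← R3 − 1·R1.
R4 ← R4 − 6·R1.
R5 ← R5 + 4·R1.
R2 ← R2 / (-8/3).
R1 ← R1 + 1/6·R2.
R3 ← R3 − 1/6·R2.
R4 ← R4 + 3·R2.
R5 ← R5 + 11/3·R2.
R3 ← R3 / (-3/16).
R1 ← R1 + 13/16·R3.
R2 ← R2 + 7/8·R3.
R4 ← R4 − 51/8·R3.
R5 ← R5 + 23/8·R3.
R4 ← R4 / (227).
R1 ← R1 + 91/3·R4.
R2 ← R2 + 98/3·R4.
R3 ← R3 + 109/3·R4.
R5 ← R5 + 328/3·R4.
R5 ← R5 / (1759/681).
R1 ← R1 − 79/681·R5.
R2 ← R2 + 1015/681·R5.
R3 ← R3 + 983/681·R5.
R4 ← R4 − 168/227·R5.
Reading off the reduced rows gives x1 = 3, x2 = -5, x3 = 0, x4 = 6, x5 = -6.

x1 = 3, x2 = -5, x3 = 0, x4 = 6, x5 = -6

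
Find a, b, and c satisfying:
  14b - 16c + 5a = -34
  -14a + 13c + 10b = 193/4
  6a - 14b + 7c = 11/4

a = -1, b = 1/2, c = 9/4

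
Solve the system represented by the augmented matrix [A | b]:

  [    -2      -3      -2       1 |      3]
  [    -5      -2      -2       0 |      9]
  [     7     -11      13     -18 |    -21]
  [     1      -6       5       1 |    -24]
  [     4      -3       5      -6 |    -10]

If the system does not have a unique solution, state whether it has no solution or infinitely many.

Row-reduce the augmented matrix:
R1 ← R1 / (-2).
R2 ← R2 + 5·R1.
R3 ← R3 − 7·R1.
R4 ← R4 − 1·R1.
R5 ← R5 − 4·R1.
R2 ← R2 / (11/2).
R1 ← R1 − 3/2·R2.
R3 ← R3 + 43/2·R2.
R4 ← R4 + 15/2·R2.
R5 ← R5 + 9·R2.
R3 ← R3 / (195/11).
R1 ← R1 − 2/11·R3.
R2 ← R2 − 6/11·R3.
R4 ← R4 − 89/11·R3.
R5 ← R5 − 65/11·R3.
R4 ← R4 / (596/65).
R1 ← R1 − 28/65·R4.
R2 ← R2 − 19/65·R4.
R3 ← R3 + 89/65·R4.
R5 reduces to 0 = 0, so the extra equation is consistent.
Reading off the reduced rows gives x_1 = -1, x_2 = 1, x_3 = -3, x_4 = -2.

x_1 = -1, x_2 = 1, x_3 = -3, x_4 = -2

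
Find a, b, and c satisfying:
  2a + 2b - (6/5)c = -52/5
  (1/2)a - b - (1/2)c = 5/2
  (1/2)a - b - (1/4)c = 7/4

a = -4, b = -3, c = -3

Row-reduce the augmented matrix:
R1 ← R1 / (2).
R2 ← R2 − 1/2·R1.
R3 ← R3 − 1/2·R1.
R2 ← R2 / (-3/2).
R1 ← R1 − 1·R2.
R3 ← R3 + 3/2·R2.
R3 ← R3 / (1/4).
R1 ← R1 + 11/15·R3.
R2 ← R2 − 2/15·R3.
Reading off the reduced rows gives a = -4, b = -3, c = -3.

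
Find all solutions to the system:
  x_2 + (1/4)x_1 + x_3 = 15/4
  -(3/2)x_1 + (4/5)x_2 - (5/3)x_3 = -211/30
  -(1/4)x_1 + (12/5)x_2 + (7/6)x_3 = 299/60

no solution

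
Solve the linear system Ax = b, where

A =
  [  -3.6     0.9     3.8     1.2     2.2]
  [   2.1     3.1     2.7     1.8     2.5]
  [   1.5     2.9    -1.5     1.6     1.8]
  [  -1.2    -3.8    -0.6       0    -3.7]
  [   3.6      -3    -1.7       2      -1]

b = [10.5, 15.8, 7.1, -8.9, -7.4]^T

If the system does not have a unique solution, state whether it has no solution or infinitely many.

Row-reduce the augmented matrix:
R1 ← R1 / (-18/5).
R2 ← R2 − 21/10·R1.
R3 ← R3 − 3/2·R1.
R4 ← R4 + 6/5·R1.
R5 ← R5 − 18/5·R1.
R2 ← R2 / (29/8).
R1 ← R1 + 1/4·R2.
R3 ← R3 − 131/40·R2.
R4 ← R4 + 41/10·R2.
R5 ← R5 + 21/10·R2.
R3 ← R3 / (-632/145).
R1 ← R1 + 187/261·R3.
R2 ← R2 − 118/87·R3.
R4 ← R4 − 1607/435·R3.
R5 ← R5 − 287/58·R3.
R4 ← R4 / (21739/9480).
R1 ← R1 + 767/5688·R4.
R2 ← R2 − 607/948·R4.
R3 ← R3 − 23/632·R4.
R5 ← R5 − 28239/6320·R4.
R5 ← R5 / (8813749/2173900).
R1 ← R1 + 181907/652170·R5.
R2 ← R2 − 112443/108695·R5.
R3 ← R3 − 7513/43478·R5.
R4 ← R4 + 70979/217390·R5.
Reading off the reduced rows gives x_1 = 0, x_2 = 3, x_3 = 2, x_4 = 2, x_5 = -1.

x_1 = 0, x_2 = 3, x_3 = 2, x_4 = 2, x_5 = -1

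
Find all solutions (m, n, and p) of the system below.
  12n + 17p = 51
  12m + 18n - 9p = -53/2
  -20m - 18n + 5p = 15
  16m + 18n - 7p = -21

Row-reduce:
Swap R1 and R2.
R1 ← R1 / (12).
R3 ← R3 + 20·R1.
R4 ← R4 − 16·R1.
R2 ← R2 / (12).
R1 ← R1 − 3/2·R2.
R3 ← R3 − 12·R2.
R4 ← R4 + 6·R2.
R3 ← R3 / (-27).
R1 ← R1 + 23/8·R3.
R2 ← R2 − 17/12·R3.
R4 ← R4 − 27/2·R3.
Row 4 reduces to 0 = -1/4, a contradiction. The system is inconsistent.

no solution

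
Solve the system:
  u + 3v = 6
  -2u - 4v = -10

u = 3, v = 1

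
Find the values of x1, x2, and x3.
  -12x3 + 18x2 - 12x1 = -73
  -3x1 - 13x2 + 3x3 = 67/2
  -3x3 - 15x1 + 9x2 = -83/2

Row-reduce the augmented matrix:
R1 ← R1 / (-12).
R2 ← R2 + 3·R1.
R3 ← R3 + 15·R1.
R2 ← R2 / (-35/2).
R1 ← R1 + 3/2·R2.
R3 ← R3 + 27/2·R2.
R3 ← R3 / (258/35).
R1 ← R1 − 17/35·R3.
R2 ← R2 + 12/35·R3.
Reading off the reduced rows gives x1 = 1, x2 = -5/2, x3 = 4/3.

x1 = 1, x2 = -5/2, x3 = 4/3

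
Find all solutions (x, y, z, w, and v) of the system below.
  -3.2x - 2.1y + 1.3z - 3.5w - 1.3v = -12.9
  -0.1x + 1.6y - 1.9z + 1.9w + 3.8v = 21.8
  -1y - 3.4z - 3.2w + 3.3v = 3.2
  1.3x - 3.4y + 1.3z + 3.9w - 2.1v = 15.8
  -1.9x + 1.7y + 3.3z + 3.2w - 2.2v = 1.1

Row-reduce the augmented matrix:
R1 ← R1 / (-16/5).
R2 ← R2 + 1/10·R1.
R4 ← R4 − 13/10·R1.
R5 ← R5 + 19/10·R1.
R2 ← R2 / (533/320).
R1 ← R1 − 21/32·R2.
R3 ← R3 + 1·R2.
R4 ← R4 + 1361/320·R2.
R5 ← R5 − 943/320·R2.
R3 ← R3 / (-12166/2665).
R1 ← R1 − 191/533·R3.
R2 ← R2 + 621/533·R3.
R4 ← R4 + 8334/2665·R3.
R5 ← R5 − 155/26·R3.
R4 ← R4 / (709/79).
R1 ← R1 − 23/158·R4.
R2 ← R2 − 271/158·R4.
R3 ← R3 − 69/158·R4.
R5 ← R5 + 1391/1580·R4.
R5 ← R5 / (-6277837/10918600).
R1 ← R1 + 787289/1091860·R5.
R2 ← R2 − 258807/1091860·R5.
R3 ← R3 + 1518157/1091860·R5.
R4 ← R4 − 101546/272965·R5.
Reading off the reduced rows gives x = 0, y = -3, z = 2, w = 4, v = 6.

x = 0, y = -3, z = 2, w = 4, v = 6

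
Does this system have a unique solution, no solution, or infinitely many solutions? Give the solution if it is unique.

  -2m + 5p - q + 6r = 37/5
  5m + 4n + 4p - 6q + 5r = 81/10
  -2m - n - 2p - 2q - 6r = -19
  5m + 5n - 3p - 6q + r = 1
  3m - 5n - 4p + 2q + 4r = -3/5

Row-reduce the augmented matrix:
R1 ← R1 / (-2).
R2 ← R2 − 5·R1.
R3 ← R3 + 2·R1.
R4 ← R4 − 5·R1.
R5 ← R5 − 3·R1.
R2 ← R2 / (4).
R3 ← R3 + 1·R2.
R4 ← R4 − 5·R2.
R5 ← R5 + 5·R2.
R3 ← R3 / (-23/8).
R1 ← R1 + 5/2·R3.
R2 ← R2 − 33/8·R3.
R4 ← R4 + 89/8·R3.
R5 ← R5 − 193/8·R3.
R4 ← R4 / (327/23).
R1 ← R1 − 74/23·R4.
R2 ← R2 + 152/23·R4.
R3 ← R3 − 25/23·R4.
R5 ← R5 + 836/23·R4.
R5 ← R5 / (8339/327).
R1 ← R1 + 329/327·R5.
R2 ← R2 − 1100/327·R5.
R3 ← R3 − 344/327·R5.
R4 ← R4 − 416/327·R5.
Reading off the reduced rows gives m = 4/5, n = 12/5, p = 1/2, q = 5/2, r = 3/2.

m = 4/5, n = 12/5, p = 1/2, q = 5/2, r = 3/2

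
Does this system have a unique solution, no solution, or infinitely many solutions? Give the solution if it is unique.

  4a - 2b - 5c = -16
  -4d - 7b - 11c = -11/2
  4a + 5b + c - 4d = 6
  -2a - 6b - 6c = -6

no solution

Row-reduce:
R1 ← R1 / (4).
R3 ← R3 − 4·R1.
R4 ← R4 + 2·R1.
R2 ← R2 / (-7).
R1 ← R1 + 1/2·R2.
R3 ← R3 − 7·R2.
R4 ← R4 + 7·R2.
R3 ← R3 / (-5).
R1 ← R1 + 13/28·R3.
R2 ← R2 − 11/7·R3.
R4 ← R4 − 5/2·R3.
Row 4 reduces to 0 = -1/4, a contradiction. The system is inconsistent.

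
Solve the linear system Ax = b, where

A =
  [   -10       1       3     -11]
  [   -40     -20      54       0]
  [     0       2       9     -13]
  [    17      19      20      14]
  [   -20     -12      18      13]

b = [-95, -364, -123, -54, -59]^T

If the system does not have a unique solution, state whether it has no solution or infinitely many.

x_1 = 2, x_2 = -2, x_3 = -6, x_4 = 5

Row-reduce the augmented matrix:
R1 ← R1 / (-10).
R2 ← R2 + 40·R1.
R4 ← R4 − 17·R1.
R5 ← R5 + 20·R1.
R2 ← R2 / (-24).
R1 ← R1 + 1/10·R2.
R3 ← R3 − 2·R2.
R4 ← R4 − 207/10·R2.
R5 ← R5 + 14·R2.
R3 ← R3 / (25/2).
R1 ← R1 + 19/40·R3.
R2 ← R2 + 7/4·R3.
R4 ← R4 − 2453/40·R3.
R5 ← R5 + 25/2·R3.
R4 ← R4 / (118559/1500).
R1 ← R1 − 281/500·R4.
R2 ← R2 + 157/50·R4.
R3 ← R3 + 56/75·R4.
R5 reduces to 0 = 0, so the extra equation is consistent.
Reading off the reduced rows gives x_1 = 2, x_2 = -2, x_3 = -6, x_4 = 5.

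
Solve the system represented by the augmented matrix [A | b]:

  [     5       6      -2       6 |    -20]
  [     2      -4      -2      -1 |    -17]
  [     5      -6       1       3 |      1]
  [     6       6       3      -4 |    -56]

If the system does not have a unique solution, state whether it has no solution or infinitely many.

Row-reduce the augmented matrix:
R1 ← R1 / (5).
R2 ← R2 − 2·R1.
R3 ← R3 − 5·R1.
R4 ← R4 − 6·R1.
R2 ← R2 / (-32/5).
R1 ← R1 − 6/5·R2.
R3 ← R3 + 12·R2.
R4 ← R4 + 6/5·R2.
R3 ← R3 / (21/4).
R1 ← R1 + 5/8·R3.
R2 ← R2 − 3/16·R3.
R4 ← R4 − 45/8·R3.
R4 ← R4 / (-397/28).
R1 ← R1 − 27/28·R4.
R2 ← R2 − 23/56·R4.
R3 ← R3 − 9/14·R4.
Reading off the reduced rows gives x_1 = -6, x_2 = -2, x_3 = 4, x_4 = 5.

x_1 = -6, x_2 = -2, x_3 = 4, x_4 = 5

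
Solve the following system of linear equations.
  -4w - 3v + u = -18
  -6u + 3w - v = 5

infinitely many solutions

Row-reduce:
R2 ← R2 + 6·R1.
R2 ← R2 / (-19).
R1 ← R1 + 3·R2.
Rank is 2 with 3 unknowns, leaving w free.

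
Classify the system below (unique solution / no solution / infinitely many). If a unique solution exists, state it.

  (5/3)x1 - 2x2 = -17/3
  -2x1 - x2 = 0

From equation 2: x2 = 0 − 2·x1.
Substitute into equation 1 and solve: x1 = -1.
Then x2 = 2.

x1 = -1, x2 = 2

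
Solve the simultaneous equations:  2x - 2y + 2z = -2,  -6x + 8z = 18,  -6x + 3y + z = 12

infinitely many solutions

Row-reduce:
R1 ← R1 / (2).
R2 ← R2 + 6·R1.
R3 ← R3 + 6·R1.
R2 ← R2 / (-6).
R1 ← R1 + 1·R2.
R3 ← R3 + 3·R2.
Rank is 2 with 3 unknowns, leaving z free.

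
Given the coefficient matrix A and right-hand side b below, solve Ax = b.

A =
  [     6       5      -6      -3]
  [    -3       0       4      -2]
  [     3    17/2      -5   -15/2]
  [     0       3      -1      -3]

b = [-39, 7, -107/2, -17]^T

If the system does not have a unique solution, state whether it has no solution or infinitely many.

infinitely many solutions

Row-reduce:
R1 ← R1 / (6).
R2 ← R2 + 3·R1.
R3 ← R3 − 3·R1.
R2 ← R2 / (5/2).
R1 ← R1 − 5/6·R2.
R3 ← R3 − 6·R2.
R4 ← R4 − 3·R2.
R3 ← R3 / (-22/5).
R1 ← R1 + 4/3·R3.
R2 ← R2 − 2/5·R3.
R4 ← R4 + 11/5·R3.
Rank is 3 with 4 unknowns, leaving x_4 free.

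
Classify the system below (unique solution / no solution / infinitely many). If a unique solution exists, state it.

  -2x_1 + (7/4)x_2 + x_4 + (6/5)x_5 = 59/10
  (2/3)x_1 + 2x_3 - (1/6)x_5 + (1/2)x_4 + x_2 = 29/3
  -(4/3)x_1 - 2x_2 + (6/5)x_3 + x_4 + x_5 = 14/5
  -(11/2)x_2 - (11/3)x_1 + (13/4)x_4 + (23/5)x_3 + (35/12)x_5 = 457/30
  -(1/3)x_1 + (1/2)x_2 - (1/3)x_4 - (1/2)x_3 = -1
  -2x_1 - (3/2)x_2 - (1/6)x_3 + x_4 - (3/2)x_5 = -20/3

Row-reduce:
R1 ← R1 / (-2).
R2 ← R2 − 2/3·R1.
R3 ← R3 + 4/3·R1.
R4 ← R4 + 11/3·R1.
R5 ← R5 + 1/3·R1.
R6 ← R6 + 2·R1.
R2 ← R2 / (19/12).
R1 ← R1 + 7/8·R2.
R3 ← R3 + 19/6·R2.
R4 ← R4 + 209/24·R2.
R5 ← R5 − 5/24·R2.
R6 ← R6 + 13/4·R2.
R3 ← R3 / (26/5).
R1 ← R1 − 21/19·R3.
R2 ← R2 − 24/19·R3.
R4 ← R4 − 78/5·R3.
R5 ← R5 + 29/38·R3.
R6 ← R6 − 449/114·R3.
Swap R4 and R5.
R4 ← R4 / (-937/2964).
R1 ← R1 + 459/988·R4.
R2 ← R2 − 10/247·R4.
R3 ← R3 − 5/13·R4.
R6 ← R6 − 145/741·R4.
Swap R5 and R6.
R5 ← R5 / (-236819/84330).
R1 ← R1 + 1956/4685·R5.
R2 ← R2 + 148/4685·R5.
R3 ← R3 + 94/2811·R5.
R4 ← R4 − 1969/4685·R5.
Row 6 reduces to 0 = 2, a contradiction. The system is inconsistent.

no solution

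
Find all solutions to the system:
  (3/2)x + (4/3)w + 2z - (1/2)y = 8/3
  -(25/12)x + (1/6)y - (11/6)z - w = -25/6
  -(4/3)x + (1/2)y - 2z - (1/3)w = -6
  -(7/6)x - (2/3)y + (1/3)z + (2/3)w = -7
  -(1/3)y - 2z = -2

Row-reduce:
R1 ← R1 / (3/2).
R2 ← R2 + 25/12·R1.
R3 ← R3 + 4/3·R1.
R4 ← R4 + 7/6·R1.
R2 ← R2 / (-19/36).
R1 ← R1 + 1/3·R2.
R3 ← R3 − 1/18·R2.
R4 ← R4 + 19/18·R2.
R5 ← R5 + 1/3·R2.
R3 ← R3 / (-7/57).
R1 ← R1 − 14/19·R3.
R2 ← R2 + 34/19·R3.
R5 ← R5 + 148/57·R3.
Swap R4 and R5.
R4 ← R4 / (-184/9).
R1 ← R1 − 6·R4.
R2 ← R2 + 46/3·R4.
R3 ← R3 + 23/3·R4.
Row 5 reduces to 0 = -4, a contradiction. The system is inconsistent.

no solution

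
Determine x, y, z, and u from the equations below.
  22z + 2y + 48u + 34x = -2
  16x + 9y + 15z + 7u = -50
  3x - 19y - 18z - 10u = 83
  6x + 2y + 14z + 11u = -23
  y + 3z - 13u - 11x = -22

x = 0, y = -3, z = -2, u = 1

Row-reduce the augmented matrix:
R1 ← R1 / (34).
R2 ← R2 − 16·R1.
R3 ← R3 − 3·R1.
R4 ← R4 − 6·R1.
R5 ← R5 + 11·R1.
R2 ← R2 / (137/17).
R1 ← R1 − 1/17·R2.
R3 ← R3 + 326/17·R2.
R4 ← R4 − 28/17·R2.
R5 ← R5 − 28/17·R2.
R3 ← R3 / (-1217/137).
R1 ← R1 − 84/137·R3.
R2 ← R2 − 79/137·R3.
R4 ← R4 − 1256/137·R3.
R5 ← R5 − 1256/137·R3.
R4 ← R4 / (-57513/1217).
R1 ← R1 + 2455/1217·R4.
R2 ← R2 + 6409/1217·R4.
R3 ← R3 − 7032/1217·R4.
R5 ← R5 + 57513/1217·R4.
R5 reduces to 0 = 0, so the extra equation is consistent.
Reading off the reduced rows gives x = 0, y = -3, z = -2, u = 1.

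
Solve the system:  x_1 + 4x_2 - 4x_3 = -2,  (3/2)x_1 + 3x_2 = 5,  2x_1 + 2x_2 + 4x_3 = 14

no solution

Row-reduce:
R2 ← R2 − 3/2·R1.
R3 ← R3 − 2·R1.
R2 ← R2 / (-3).
R1 ← R1 − 4·R2.
R3 ← R3 + 6·R2.
Row 3 reduces to 0 = 2, a contradiction. The system is inconsistent.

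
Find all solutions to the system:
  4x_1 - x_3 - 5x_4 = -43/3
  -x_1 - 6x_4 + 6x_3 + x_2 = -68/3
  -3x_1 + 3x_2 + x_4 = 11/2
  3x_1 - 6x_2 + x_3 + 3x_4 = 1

Row-reduce the augmented matrix:
R1 ← R1 / (4).
R2 ← R2 + 1·R1.
R3 ← R3 + 3·R1.
R4 ← R4 − 3·R1.
R3 ← R3 − 3·R2.
R4 ← R4 + 6·R2.
R3 ← R3 / (-18).
R1 ← R1 + 1/4·R3.
R2 ← R2 − 23/4·R3.
R4 ← R4 − 145/4·R3.
R4 ← R4 / (109/72).
R1 ← R1 + 109/72·R4.
R2 ← R2 + 85/72·R4.
R3 ← R3 + 19/18·R4.
Reading off the reduced rows gives x_1 = -7/3, x_2 = -1, x_3 = -5/2, x_4 = 3/2.

x_1 = -7/3, x_2 = -1, x_3 = -5/2, x_4 = 3/2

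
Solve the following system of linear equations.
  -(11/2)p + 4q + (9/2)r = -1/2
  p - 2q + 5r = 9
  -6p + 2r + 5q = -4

no solution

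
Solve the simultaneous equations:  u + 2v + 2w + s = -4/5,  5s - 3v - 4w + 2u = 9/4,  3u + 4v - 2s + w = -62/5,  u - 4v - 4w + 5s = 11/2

Row-reduce the augmented matrix:
R2 ← R2 − 2·R1.
R3 ← R3 − 3·R1.
R4 ← R4 − 1·R1.
R2 ← R2 / (-7).
R1 ← R1 − 2·R2.
R3 ← R3 + 2·R2.
R4 ← R4 + 6·R2.
R3 ← R3 / (-19/7).
R1 ← R1 + 2/7·R3.
R2 ← R2 − 8/7·R3.
R4 ← R4 − 6/7·R3.
R4 ← R4 / (-8/19).
R1 ← R1 − 47/19·R4.
R2 ← R2 + 55/19·R4.
R3 ← R3 − 41/19·R4.
Reading off the reduced rows gives u = -3/2, v = -7/4, w = 3/2, s = 6/5.

u = -3/2, v = -7/4, w = 3/2, s = 6/5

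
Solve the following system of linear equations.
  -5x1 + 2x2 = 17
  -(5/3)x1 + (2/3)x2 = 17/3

infinitely many solutions

Row-reduce:
R1 ← R1 / (-5).
R2 ← R2 + 5/3·R1.
Rank is 1 with 2 unknowns, leaving x2 free.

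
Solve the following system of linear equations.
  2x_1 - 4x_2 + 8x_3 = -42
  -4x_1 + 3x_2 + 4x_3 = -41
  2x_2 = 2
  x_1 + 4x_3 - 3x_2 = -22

Row-reduce the augmented matrix:
R1 ← R1 / (2).
R2 ← R2 + 4·R1.
R4 ← R4 − 1·R1.
R2 ← R2 / (-5).
R1 ← R1 + 2·R2.
R3 ← R3 − 2·R2.
R4 ← R4 + 1·R2.
R3 ← R3 / (8).
R1 ← R1 + 4·R3.
R2 ← R2 + 4·R3.
R4 ← R4 + 4·R3.
R4 reduces to 0 = 0, so the extra equation is consistent.
Reading off the reduced rows gives x_1 = 5, x_2 = 1, x_3 = -6.

x_1 = 5, x_2 = 1, x_3 = -6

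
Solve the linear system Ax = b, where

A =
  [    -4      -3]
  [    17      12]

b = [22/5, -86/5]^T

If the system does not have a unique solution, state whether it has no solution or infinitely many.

x_1 = 2/5, x_2 = -2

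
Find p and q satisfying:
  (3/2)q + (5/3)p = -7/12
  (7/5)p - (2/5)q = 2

Row-reduce the augmented matrix:
R1 ← R1 / (5/3).
R2 ← R2 − 7/5·R1.
R2 ← R2 / (-83/50).
R1 ← R1 − 9/10·R2.
Reading off the reduced rows gives p = 1, q = -3/2.

p = 1, q = -3/2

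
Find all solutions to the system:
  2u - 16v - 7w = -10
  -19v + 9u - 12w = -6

infinitely many solutions

Row-reduce:
R1 ← R1 / (2).
R2 ← R2 − 9·R1.
R2 ← R2 / (53).
R1 ← R1 + 8·R2.
Rank is 2 with 3 unknowns, leaving w free.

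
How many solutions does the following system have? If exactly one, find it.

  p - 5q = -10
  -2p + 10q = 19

Row-reduce:
R2 ← R2 + 2·R1.
Row 2 reduces to 0 = -1, a contradiction. The system is inconsistent.

no solution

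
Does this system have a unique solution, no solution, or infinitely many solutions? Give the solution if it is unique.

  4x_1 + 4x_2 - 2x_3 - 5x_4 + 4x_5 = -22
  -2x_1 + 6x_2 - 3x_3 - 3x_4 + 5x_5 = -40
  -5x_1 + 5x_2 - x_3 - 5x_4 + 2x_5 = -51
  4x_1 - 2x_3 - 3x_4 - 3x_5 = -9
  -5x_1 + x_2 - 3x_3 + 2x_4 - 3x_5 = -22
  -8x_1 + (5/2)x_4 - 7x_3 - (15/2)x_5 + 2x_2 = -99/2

no solution

Row-reduce:
R1 ← R1 / (4).
R2 ← R2 + 2·R1.
R3 ← R3 + 5·R1.
R4 ← R4 − 4·R1.
R5 ← R5 + 5·R1.
R6 ← R6 + 8·R1.
R2 ← R2 / (8).
R1 ← R1 − 1·R2.
R3 ← R3 − 10·R2.
R4 ← R4 + 4·R2.
R5 ← R5 − 6·R2.
R6 ← R6 − 10·R2.
R3 ← R3 / (3/2).
R2 ← R2 + 1/2·R3.
R4 ← R4 + 2·R3.
R5 ← R5 + 5/2·R3.
R6 ← R6 + 6·R3.
R4 ← R4 / (-79/12).
R1 ← R1 + 9/16·R4.
R2 ← R2 + 103/48·R4.
R3 ← R3 + 35/12·R4.
R5 ← R5 + 89/12·R4.
R6 ← R6 + 145/8·R4.
R5 ← R5 / (32/79).
R1 ← R1 − 197/316·R5.
R2 ← R2 − 693/316·R5.
R3 ← R3 − 112/79·R5.
R4 ← R4 − 70/79·R5.
R6 ← R6 − 64/79·R5.
Row 6 reduces to 0 = -1, a contradiction. The system is inconsistent.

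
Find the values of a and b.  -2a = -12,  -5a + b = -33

a = 6, b = -3

Row-reduce the augmented matrix:
R1 ← R1 / (-2).
R2 ← R2 + 5·R1.
Reading off the reduced rows gives a = 6, b = -3.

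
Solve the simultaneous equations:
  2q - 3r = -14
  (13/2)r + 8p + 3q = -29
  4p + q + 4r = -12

Row-reduce:
Swap R1 and R2.
R1 ← R1 / (8).
R3 ← R3 − 4·R1.
R2 ← R2 / (2).
R1 ← R1 − 3/8·R2.
R3 ← R3 + 1/2·R2.
Row 3 reduces to 0 = -1, a contradiction. The system is inconsistent.

no solution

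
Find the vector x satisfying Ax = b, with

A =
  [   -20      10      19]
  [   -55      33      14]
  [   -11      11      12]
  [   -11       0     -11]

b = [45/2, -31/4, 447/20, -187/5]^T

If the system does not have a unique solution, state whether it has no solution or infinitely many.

x_1 = 7/5, x_2 = 5/4, x_3 = 2

Row-reduce the augmented matrix:
R1 ← R1 / (-20).
R2 ← R2 + 55·R1.
R3 ← R3 + 11·R1.
R4 ← R4 + 11·R1.
R2 ← R2 / (11/2).
R1 ← R1 + 1/2·R2.
R3 ← R3 − 11/2·R2.
R4 ← R4 + 11/2·R2.
R3 ← R3 / (199/5).
R1 ← R1 + 487/110·R3.
R2 ← R2 + 153/22·R3.
R4 ← R4 + 597/10·R3.
R4 reduces to 0 = 0, so the extra equation is consistent.
Reading off the reduced rows gives x_1 = 7/5, x_2 = 5/4, x_3 = 2.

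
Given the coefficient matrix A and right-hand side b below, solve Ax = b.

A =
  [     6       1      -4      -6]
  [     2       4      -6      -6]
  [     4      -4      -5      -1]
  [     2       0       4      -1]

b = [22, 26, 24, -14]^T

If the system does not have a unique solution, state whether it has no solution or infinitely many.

x_1 = 1, x_2 = 0, x_3 = -4, x_4 = 0

Row-reduce the augmented matrix:
R1 ← R1 / (6).
R2 ← R2 − 2·R1.
R3 ← R3 − 4·R1.
R4 ← R4 − 2·R1.
R2 ← R2 / (11/3).
R1 ← R1 − 1/6·R2.
R3 ← R3 + 14/3·R2.
R4 ← R4 + 1/3·R2.
R3 ← R3 / (-91/11).
R1 ← R1 + 5/11·R3.
R2 ← R2 + 14/11·R3.
R4 ← R4 − 54/11·R3.
R4 ← R4 / (-55/91).
R1 ← R1 + 64/91·R4.
R2 ← R2 + 10/13·R4.
R3 ← R3 − 23/91·R4.
Reading off the reduced rows gives x_1 = 1, x_2 = 0, x_3 = -4, x_4 = 0.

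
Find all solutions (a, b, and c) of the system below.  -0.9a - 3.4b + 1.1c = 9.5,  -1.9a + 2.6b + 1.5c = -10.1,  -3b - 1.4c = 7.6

a = 2, b = -3, c = 1

Row-reduce the augmented matrix:
R1 ← R1 / (-9/10).
R2 ← R2 + 19/10·R1.
R2 ← R2 / (88/9).
R1 ← R1 − 34/9·R2.
R3 ← R3 + 3·R2.
R3 ← R3 / (-727/440).
R1 ← R1 + 199/220·R3.
R2 ← R2 + 37/440·R3.
Reading off the reduced rows gives a = 2, b = -3, c = 1.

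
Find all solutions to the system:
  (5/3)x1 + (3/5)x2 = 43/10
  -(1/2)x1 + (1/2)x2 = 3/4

x1 = 3/2, x2 = 3

Row-reduce the augmented matrix:
R1 ← R1 / (5/3).
R2 ← R2 + 1/2·R1.
R2 ← R2 / (17/25).
R1 ← R1 − 9/25·R2.
Reading off the reduced rows gives x1 = 3/2, x2 = 3.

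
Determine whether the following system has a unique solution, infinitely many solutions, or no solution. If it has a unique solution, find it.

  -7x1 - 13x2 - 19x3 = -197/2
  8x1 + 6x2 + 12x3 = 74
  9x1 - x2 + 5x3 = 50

no solution

Row-reduce:
R1 ← R1 / (-7).
R2 ← R2 − 8·R1.
R3 ← R3 − 9·R1.
R2 ← R2 / (-62/7).
R1 ← R1 − 13/7·R2.
R3 ← R3 + 124/7·R2.
Row 3 reduces to 0 = 1/2, a contradiction. The system is inconsistent.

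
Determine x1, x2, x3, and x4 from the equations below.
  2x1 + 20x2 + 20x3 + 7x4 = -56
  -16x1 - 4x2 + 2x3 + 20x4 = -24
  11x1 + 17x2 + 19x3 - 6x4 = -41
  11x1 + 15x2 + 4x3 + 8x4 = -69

x1 = -4, x2 = 1, x3 = -2, x4 = -4

Row-reduce the augmented matrix:
R1 ← R1 / (2).
R2 ← R2 + 16·R1.
R3 ← R3 − 11·R1.
R4 ← R4 − 11·R1.
R2 ← R2 / (156).
R1 ← R1 − 10·R2.
R3 ← R3 + 93·R2.
R4 ← R4 + 95·R2.
R3 ← R3 / (145/26).
R1 ← R1 + 5/13·R3.
R2 ← R2 − 27/26·R3.
R4 ← R4 + 191/26·R3.
R4 ← R4 / (7328/435).
R1 ← R1 + 229/174·R4.
R2 ← R2 − 293/870·R4.
R3 ← R3 − 21/145·R4.
Reading off the reduced rows gives x1 = -4, x2 = 1, x3 = -2, x4 = -4.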